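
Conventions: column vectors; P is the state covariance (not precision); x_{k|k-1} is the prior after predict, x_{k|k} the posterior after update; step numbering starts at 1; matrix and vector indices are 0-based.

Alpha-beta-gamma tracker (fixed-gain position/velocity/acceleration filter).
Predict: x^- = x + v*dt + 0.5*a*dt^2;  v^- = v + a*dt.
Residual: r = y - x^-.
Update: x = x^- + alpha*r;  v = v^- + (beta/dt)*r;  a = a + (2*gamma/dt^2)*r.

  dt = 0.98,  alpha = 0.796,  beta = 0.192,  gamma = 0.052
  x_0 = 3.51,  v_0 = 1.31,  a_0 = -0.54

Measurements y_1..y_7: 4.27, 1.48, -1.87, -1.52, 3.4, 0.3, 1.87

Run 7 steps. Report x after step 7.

step 1: x_pred=4.5345  r=-0.2645  x^+=4.3240  v^+=0.7290  a^+=-0.5686
step 2: x_pred=4.7653  r=-3.2853  x^+=2.1502  v^+=-0.4719  a^+=-0.9244
step 3: x_pred=1.2438  r=-3.1138  x^+=-1.2348  v^+=-1.9879  a^+=-1.2616
step 4: x_pred=-3.7887  r=2.2687  x^+=-1.9828  v^+=-2.7798  a^+=-1.0159
step 5: x_pred=-5.1948  r=8.5948  x^+=1.6467  v^+=-2.0915  a^+=-0.0852
step 6: x_pred=-0.4439  r=0.7439  x^+=0.1482  v^+=-2.0292  a^+=-0.0046
step 7: x_pred=-1.8426  r=3.7126  x^+=1.1126  v^+=-1.3064  a^+=0.3974

x_post = 1.1126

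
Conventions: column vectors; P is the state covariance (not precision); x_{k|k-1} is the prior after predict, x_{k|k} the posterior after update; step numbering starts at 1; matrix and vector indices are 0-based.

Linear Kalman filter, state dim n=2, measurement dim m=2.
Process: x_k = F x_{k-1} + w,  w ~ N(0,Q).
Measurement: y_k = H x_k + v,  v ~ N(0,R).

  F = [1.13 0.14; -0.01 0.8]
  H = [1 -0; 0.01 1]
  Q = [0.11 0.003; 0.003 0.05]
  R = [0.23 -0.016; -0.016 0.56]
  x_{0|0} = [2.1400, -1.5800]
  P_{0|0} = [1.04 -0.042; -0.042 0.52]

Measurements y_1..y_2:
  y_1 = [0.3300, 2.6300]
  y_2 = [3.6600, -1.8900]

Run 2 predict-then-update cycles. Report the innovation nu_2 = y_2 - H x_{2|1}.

innov = [2.8741, -2.1221]

step 1: x^-=[2.1970, -1.2854]  P^-=[1.4349 0.0116; 0.0116 0.3836]  S=[1.6649 0.0099; 0.0099 0.9440]  K=[0.8617 0.0184; 0.0045 0.4064]  nu=[-1.8670, 3.8934]  x^+=[0.6598, 0.2885]  P^+=[0.1979 -0.0055; -0.0055 0.2276]
step 2: x^-=[0.7859, 0.2242]  P^-=[0.3654 0.0213; 0.0213 0.1958]  S=[0.5954 0.0090; 0.0090 0.7562]  K=[0.6133 0.0257; 0.0319 0.2588]  nu=[2.8741, -2.1221]  x^+=[2.4941, -0.2332]  P^+=[0.1407 0.0032; 0.0032 0.1444]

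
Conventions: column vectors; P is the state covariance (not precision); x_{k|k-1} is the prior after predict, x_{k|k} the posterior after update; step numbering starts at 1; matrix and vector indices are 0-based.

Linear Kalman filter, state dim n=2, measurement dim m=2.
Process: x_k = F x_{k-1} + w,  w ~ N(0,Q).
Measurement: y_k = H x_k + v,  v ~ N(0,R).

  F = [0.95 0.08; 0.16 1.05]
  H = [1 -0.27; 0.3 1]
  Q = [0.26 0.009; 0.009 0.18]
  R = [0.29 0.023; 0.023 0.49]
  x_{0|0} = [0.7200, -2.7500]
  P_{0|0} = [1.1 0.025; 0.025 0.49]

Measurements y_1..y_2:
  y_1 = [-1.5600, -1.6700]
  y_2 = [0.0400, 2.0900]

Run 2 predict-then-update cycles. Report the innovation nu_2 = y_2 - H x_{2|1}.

step 1: x^-=[0.4640, -2.7723]  P^-=[1.2597 0.2426; 0.2426 0.7568]  S=[1.4738 0.4195; 0.4195 1.5057]  K=[0.7526 0.2024; -0.1421 0.5905]  nu=[-2.7725, 0.9631]  x^+=[-1.4278, -1.8095]  P^+=[0.2353 0.0459; 0.0459 0.2723]
step 2: x^-=[-1.5011, -2.1284]  P^-=[0.4811 0.1140; 0.1140 0.5017]  S=[0.7461 0.1366; 0.1366 1.1034]  K=[0.5737 0.1631; -0.1204 0.5006]  nu=[0.9665, 4.6688]  x^+=[-0.1853, 0.0923]  P^+=[0.1806 0.0389; 0.0389 0.2308]

innov = [0.9665, 4.6688]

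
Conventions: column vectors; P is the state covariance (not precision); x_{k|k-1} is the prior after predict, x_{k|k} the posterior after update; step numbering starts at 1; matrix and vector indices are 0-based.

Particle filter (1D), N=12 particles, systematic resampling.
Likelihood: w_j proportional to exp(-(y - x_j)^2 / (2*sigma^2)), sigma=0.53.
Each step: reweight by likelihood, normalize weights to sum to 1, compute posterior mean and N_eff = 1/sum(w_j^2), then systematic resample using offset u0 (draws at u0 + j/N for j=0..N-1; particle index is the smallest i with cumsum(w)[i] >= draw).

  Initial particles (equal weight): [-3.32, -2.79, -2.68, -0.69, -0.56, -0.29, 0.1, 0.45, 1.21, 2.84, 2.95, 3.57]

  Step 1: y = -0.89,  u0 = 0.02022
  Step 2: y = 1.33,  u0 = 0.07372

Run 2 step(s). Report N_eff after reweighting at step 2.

N_eff = 1.9656

step 1: w=[0.0000, 0.0006, 0.0013, 0.3721, 0.3291, 0.2105, 0.0698, 0.0163, 0.0002, 0.0000, 0.0000, 0.0000]  mean=-0.4930  Neff=3.3759  idx=[3, 3, 3, 3, 3, 4, 4, 4, 4, 5, 5, 6]
step 2: w=[0.0072, 0.0072, 0.0072, 0.0072, 0.0072, 0.0179, 0.0179, 0.0179, 0.0179, 0.0967, 0.0967, 0.6989]  mean=-0.0512  Neff=1.9656  idx=[7, 9, 10, 11, 11, 11, 11, 11, 11, 11, 11, 11]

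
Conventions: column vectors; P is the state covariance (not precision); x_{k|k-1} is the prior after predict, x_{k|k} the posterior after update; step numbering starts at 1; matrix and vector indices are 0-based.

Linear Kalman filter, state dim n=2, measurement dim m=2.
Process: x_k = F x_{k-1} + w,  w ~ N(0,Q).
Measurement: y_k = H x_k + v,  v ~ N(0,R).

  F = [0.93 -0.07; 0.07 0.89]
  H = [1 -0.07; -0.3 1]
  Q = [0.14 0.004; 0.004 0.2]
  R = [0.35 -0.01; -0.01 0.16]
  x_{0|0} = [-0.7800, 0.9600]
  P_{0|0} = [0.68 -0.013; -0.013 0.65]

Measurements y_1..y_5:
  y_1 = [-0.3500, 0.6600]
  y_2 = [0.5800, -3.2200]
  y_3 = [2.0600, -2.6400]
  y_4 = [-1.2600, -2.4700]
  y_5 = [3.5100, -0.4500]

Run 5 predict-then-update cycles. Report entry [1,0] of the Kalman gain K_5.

step 1: x^-=[-0.7926, 0.7998]  P^-=[0.7330 -0.0029; -0.0029 0.7166]  S=[1.0869 -0.2830; -0.2830 0.9443]  K=[0.6650 -0.0366; 0.1616 0.8082]  nu=[0.4986, -0.3776]  x^+=[-0.4472, 0.5752]  P^+=[0.2372 0.0587; 0.0587 0.1453]
step 2: x^-=[-0.4562, 0.4806]  P^-=[0.3383 0.0587; 0.0587 0.3236]  S=[0.6816 -0.0742; -0.0742 0.4788]  K=[0.4887 -0.0137; 0.1245 0.6583]  nu=[1.0698, -3.8375]  x^+=[0.1191, -1.9124]  P^+=[0.1744 0.0452; 0.0452 0.1177]
step 3: x^-=[0.2446, -1.6937]  P^-=[0.2855 0.0452; 0.0452 0.2997]  S=[0.6306 -0.0704; -0.0704 0.4582]  K=[0.4455 -0.0197; 0.1101 0.6413]  nu=[1.6968, -0.8729]  x^+=[1.0177, -2.0667]  P^+=[0.1589 0.0401; 0.0401 0.1135]
step 4: x^-=[1.0912, -1.7681]  P^-=[0.2728 0.0402; 0.0402 0.2957]  S=[0.6186 -0.0714; -0.0714 0.4561]  K=[0.4337 -0.0233; 0.1053 0.6383]  nu=[-2.4749, -0.3745]  x^+=[0.0264, -2.2679]  P^+=[0.1547 0.0384; 0.0384 0.1126]
step 5: x^-=[0.1833, -2.0165]  P^-=[0.2694 0.0386; 0.0386 0.2947]  S=[0.6154 -0.0720; -0.0720 0.4558]  K=[0.4305 -0.0246; 0.1038 0.6376]  nu=[3.1855, 1.6215]  x^+=[1.5147, -0.6519]  P^+=[0.1536 0.0378; 0.0378 0.1123]

K[1,0] = 0.1038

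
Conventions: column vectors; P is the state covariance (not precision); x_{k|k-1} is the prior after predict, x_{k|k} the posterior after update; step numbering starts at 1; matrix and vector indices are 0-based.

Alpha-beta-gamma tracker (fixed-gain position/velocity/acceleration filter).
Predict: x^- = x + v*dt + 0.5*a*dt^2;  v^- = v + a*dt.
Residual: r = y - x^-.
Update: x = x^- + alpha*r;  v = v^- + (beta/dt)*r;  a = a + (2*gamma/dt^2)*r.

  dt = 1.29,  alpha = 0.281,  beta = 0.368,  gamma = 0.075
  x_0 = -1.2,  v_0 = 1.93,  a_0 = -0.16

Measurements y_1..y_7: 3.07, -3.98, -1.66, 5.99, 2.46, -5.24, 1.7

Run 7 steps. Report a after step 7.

a_post = 0.1568

step 1: x_pred=1.1566  r=1.9134  x^+=1.6942  v^+=2.2694  a^+=0.0125
step 2: x_pred=4.6322  r=-8.6122  x^+=2.2122  v^+=-0.1713  a^+=-0.7638
step 3: x_pred=1.3557  r=-3.0157  x^+=0.5083  v^+=-2.0169  a^+=-1.0357
step 4: x_pred=-2.9552  r=8.9452  x^+=-0.4416  v^+=-0.8011  a^+=-0.2293
step 5: x_pred=-1.6658  r=4.1258  x^+=-0.5065  v^+=0.0801  a^+=0.1426
step 6: x_pred=-0.2846  r=-4.9554  x^+=-1.6770  v^+=-1.1497  a^+=-0.3041
step 7: x_pred=-3.4132  r=5.1132  x^+=-1.9764  v^+=-0.0834  a^+=0.1568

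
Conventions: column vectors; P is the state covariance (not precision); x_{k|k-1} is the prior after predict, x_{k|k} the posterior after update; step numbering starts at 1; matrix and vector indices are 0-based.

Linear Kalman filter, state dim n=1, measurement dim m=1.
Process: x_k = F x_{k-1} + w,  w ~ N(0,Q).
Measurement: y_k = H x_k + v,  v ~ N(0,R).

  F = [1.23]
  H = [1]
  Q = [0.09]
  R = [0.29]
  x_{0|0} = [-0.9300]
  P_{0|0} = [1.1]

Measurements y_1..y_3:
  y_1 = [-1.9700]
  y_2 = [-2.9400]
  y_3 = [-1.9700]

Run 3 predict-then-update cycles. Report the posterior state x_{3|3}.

step 1: x^-=[-1.1439]  P^-=[1.7542]  S=[2.0442]  K=[0.8581]  nu=[-0.8261]  x^+=[-1.8528]  P^+=[0.2489]
step 2: x^-=[-2.2790]  P^-=[0.4665]  S=[0.7565]  K=[0.6167]  nu=[-0.6610]  x^+=[-2.6866]  P^+=[0.1788]
step 3: x^-=[-3.3045]  P^-=[0.3606]  S=[0.6506]  K=[0.5542]  nu=[1.3345]  x^+=[-2.5649]  P^+=[0.1607]

x_post = [-2.5649]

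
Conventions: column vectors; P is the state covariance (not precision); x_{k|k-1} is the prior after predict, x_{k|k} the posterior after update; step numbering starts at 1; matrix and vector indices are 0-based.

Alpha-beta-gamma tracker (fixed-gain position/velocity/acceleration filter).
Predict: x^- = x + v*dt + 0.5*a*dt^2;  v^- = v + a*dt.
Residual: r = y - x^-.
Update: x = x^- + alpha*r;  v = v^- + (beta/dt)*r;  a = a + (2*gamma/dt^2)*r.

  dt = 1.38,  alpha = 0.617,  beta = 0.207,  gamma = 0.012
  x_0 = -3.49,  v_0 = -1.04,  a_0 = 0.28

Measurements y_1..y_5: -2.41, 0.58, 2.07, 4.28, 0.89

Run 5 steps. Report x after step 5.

step 1: x_pred=-4.6586  r=2.2486  x^+=-3.2712  v^+=-0.3163  a^+=0.3083
step 2: x_pred=-3.4141  r=3.9941  x^+=-0.9497  v^+=0.7083  a^+=0.3587
step 3: x_pred=0.3693  r=1.7007  x^+=1.4186  v^+=1.4584  a^+=0.3801
step 4: x_pred=3.7931  r=0.4869  x^+=4.0935  v^+=2.0560  a^+=0.3862
step 5: x_pred=7.2985  r=-6.4085  x^+=3.3445  v^+=1.6277  a^+=0.3055

x_post = 3.3445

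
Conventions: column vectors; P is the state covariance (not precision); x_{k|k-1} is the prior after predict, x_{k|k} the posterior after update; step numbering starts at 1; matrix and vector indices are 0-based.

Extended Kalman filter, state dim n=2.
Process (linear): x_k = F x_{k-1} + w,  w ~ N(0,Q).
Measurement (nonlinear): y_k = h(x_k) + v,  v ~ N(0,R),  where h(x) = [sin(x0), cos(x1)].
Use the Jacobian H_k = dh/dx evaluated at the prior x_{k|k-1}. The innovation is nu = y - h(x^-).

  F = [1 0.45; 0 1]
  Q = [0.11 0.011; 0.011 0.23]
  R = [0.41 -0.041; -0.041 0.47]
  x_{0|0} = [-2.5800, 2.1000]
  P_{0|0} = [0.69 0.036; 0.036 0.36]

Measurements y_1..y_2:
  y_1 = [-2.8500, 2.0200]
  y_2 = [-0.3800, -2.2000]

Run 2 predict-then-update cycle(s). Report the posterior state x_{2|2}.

x_post = [-0.7246, 2.2928]

step 1: x^-=[-1.6350, 2.1000]  P^-=[0.9053 0.2090; 0.2090 0.5900]  H_jac=[-0.0642 0.0000; 0.0000 -0.8632]  S=[0.4137 -0.0294; -0.0294 0.9096]  K=[-0.1549 -0.2033; -0.0724 -0.5622]  nu=[-1.8521, 2.5248]  x^+=[-1.8616, 0.8145]  P^+=[0.8596 0.1034; 0.1034 0.3027]
step 2: x^-=[-1.4951, 0.8145]  P^-=[1.1239 0.2506; 0.2506 0.5327]  H_jac=[0.0756 0.0000; 0.0000 -0.7274]  S=[0.4164 -0.0548; -0.0548 0.7519]  K=[0.1739 -0.2297; -0.0225 -0.5170]  nu=[0.6171, -2.8862]  x^+=[-0.7246, 2.2928]  P^+=[1.0673 0.1583; 0.1583 0.3328]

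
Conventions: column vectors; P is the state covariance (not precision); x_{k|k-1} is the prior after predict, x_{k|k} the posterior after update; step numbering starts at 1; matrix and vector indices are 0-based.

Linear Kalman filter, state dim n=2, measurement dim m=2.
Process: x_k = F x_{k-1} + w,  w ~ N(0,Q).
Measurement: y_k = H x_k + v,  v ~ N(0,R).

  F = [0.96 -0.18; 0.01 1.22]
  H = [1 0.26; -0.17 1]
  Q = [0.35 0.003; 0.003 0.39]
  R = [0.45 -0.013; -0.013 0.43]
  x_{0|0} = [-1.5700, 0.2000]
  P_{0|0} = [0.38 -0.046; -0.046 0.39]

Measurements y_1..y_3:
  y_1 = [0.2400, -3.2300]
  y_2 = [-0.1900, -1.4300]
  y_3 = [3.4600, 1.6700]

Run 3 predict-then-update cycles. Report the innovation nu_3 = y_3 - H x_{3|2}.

step 1: x^-=[-1.5432, 0.2283]  P^-=[0.7287 -0.1328; -0.1328 0.9694]  S=[1.1752 -0.0118; -0.0118 1.4656]  K=[0.5890 -0.1704; 0.1083 0.6777]  nu=[1.7238, -3.7206]  x^+=[0.1062, -2.1066]  P^+=[0.2761 -0.0340; -0.0340 0.2842]
step 2: x^-=[0.4811, -2.5690]  P^-=[0.6254 -0.0965; -0.0965 0.8122]  S=[1.0801 -0.0004; -0.0004 1.2931]  K=[0.5557 -0.1567; 0.1064 0.6408]  nu=[-0.0032, 1.2207]  x^+=[0.2881, -1.7870]  P^+=[0.2600 -0.0304; -0.0304 0.2690]
step 3: x^-=[0.5982, -2.1772]  P^-=[0.6089 -0.0891; -0.0891 0.7897]  S=[1.0659 0.0036; 0.0036 1.2676]  K=[0.5500 -0.1535; 0.1068 0.6346]  nu=[3.4279, 3.9489]  x^+=[1.8772, 0.6951]  P^+=[0.2572 -0.0295; -0.0295 0.2665]

innov = [3.4279, 3.9489]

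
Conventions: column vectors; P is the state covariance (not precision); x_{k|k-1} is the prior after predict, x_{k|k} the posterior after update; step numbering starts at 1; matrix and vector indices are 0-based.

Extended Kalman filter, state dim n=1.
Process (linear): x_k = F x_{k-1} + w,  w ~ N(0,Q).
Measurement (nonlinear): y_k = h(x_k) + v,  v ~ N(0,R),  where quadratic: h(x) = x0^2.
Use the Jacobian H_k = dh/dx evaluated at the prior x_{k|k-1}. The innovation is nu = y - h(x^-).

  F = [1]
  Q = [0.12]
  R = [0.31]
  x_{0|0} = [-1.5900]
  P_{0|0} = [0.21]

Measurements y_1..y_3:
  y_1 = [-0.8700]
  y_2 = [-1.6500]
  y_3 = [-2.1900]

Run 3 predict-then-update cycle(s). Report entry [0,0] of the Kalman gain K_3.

K[0,0] = 0.1019

step 1: x^-=[-1.5900]  P^-=[0.3300]  H_jac=[-3.1800]  S=[3.6471]  K=[-0.2877]  nu=[-3.3981]  x^+=[-0.6122]  P^+=[0.0280]
step 2: x^-=[-0.6122]  P^-=[0.1480]  H_jac=[-1.2245]  S=[0.5320]  K=[-0.3408]  nu=[-2.0248]  x^+=[0.0778]  P^+=[0.0863]
step 3: x^-=[0.0778]  P^-=[0.2063]  H_jac=[0.1555]  S=[0.3150]  K=[0.1019]  nu=[-2.1960]  x^+=[-0.1459]  P^+=[0.2030]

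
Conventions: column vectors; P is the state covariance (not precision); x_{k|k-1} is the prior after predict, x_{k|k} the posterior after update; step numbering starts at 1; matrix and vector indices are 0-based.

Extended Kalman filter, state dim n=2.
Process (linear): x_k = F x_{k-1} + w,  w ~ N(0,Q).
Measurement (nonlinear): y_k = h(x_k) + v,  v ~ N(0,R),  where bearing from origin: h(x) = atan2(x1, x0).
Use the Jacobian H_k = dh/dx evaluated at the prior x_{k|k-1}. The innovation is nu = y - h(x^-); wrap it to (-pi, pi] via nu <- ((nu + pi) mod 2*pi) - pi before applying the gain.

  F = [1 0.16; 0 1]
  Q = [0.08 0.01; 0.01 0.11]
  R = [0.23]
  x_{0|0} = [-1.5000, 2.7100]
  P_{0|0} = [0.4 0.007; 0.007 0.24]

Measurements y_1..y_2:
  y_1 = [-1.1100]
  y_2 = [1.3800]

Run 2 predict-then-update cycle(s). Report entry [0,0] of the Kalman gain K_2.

K[0,0] = -0.4625

step 1: x^-=[-1.0664, 2.7100]  P^-=[0.4884 0.0554; 0.0554 0.3500]  H_jac=[-0.3195 -0.1257]  S=[0.2898]  K=[-0.5624; -0.2129]  nu=[-3.0557]  x^+=[0.6522, 3.3606]  P^+=[0.3967 0.0207; 0.0207 0.3369]
step 2: x^-=[1.1899, 3.3606]  P^-=[0.4919 0.0846; 0.0846 0.4469]  H_jac=[-0.2644 0.0936]  S=[0.2641]  K=[-0.4625; 0.0737]  nu=[0.1495]  x^+=[1.1207, 3.3716]  P^+=[0.4354 0.0936; 0.0936 0.4454]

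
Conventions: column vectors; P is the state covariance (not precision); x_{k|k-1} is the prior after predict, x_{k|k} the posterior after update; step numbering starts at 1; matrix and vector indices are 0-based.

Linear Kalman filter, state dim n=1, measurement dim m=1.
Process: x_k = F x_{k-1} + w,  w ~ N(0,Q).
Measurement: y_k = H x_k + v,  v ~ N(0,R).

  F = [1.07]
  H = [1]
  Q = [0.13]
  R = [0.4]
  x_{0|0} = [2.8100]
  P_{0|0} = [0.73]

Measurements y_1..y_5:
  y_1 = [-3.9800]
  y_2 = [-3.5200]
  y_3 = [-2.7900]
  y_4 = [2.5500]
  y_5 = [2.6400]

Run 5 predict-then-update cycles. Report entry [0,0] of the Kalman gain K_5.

K[0,0] = 0.4624

step 1: x^-=[3.0067]  P^-=[0.9658]  S=[1.3658]  K=[0.7071]  nu=[-6.9867]  x^+=[-1.9338]  P^+=[0.2829]
step 2: x^-=[-2.0691]  P^-=[0.4538]  S=[0.8538]  K=[0.5315]  nu=[-1.4509]  x^+=[-2.8403]  P^+=[0.2126]
step 3: x^-=[-3.0391]  P^-=[0.3734]  S=[0.7734]  K=[0.4828]  nu=[0.2491]  x^+=[-2.9188]  P^+=[0.1931]
step 4: x^-=[-3.1232]  P^-=[0.3511]  S=[0.7511]  K=[0.4675]  nu=[5.6732]  x^+=[-0.4712]  P^+=[0.1870]
step 5: x^-=[-0.5042]  P^-=[0.3441]  S=[0.7441]  K=[0.4624]  nu=[3.1442]  x^+=[0.9497]  P^+=[0.1850]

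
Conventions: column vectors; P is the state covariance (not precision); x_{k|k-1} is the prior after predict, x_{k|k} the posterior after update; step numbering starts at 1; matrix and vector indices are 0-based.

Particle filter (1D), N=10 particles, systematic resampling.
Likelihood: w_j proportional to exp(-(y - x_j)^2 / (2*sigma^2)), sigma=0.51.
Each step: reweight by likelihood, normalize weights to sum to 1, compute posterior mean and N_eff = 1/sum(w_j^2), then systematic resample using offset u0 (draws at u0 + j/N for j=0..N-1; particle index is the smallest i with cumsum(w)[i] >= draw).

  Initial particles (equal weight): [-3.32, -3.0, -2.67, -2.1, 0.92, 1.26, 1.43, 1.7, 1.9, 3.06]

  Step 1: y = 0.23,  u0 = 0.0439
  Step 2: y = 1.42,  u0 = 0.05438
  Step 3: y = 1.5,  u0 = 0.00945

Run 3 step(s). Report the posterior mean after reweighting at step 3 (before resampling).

step 1: w=[0.0000, 0.0000, 0.0000, 0.0000, 0.6524, 0.2120, 0.1023, 0.0256, 0.0077, 0.0000]  mean=1.0716  Neff=2.0756  idx=[4, 4, 4, 4, 4, 4, 4, 5, 5, 6]
step 2: w=[0.0855, 0.0855, 0.0855, 0.0855, 0.0855, 0.0855, 0.0855, 0.1316, 0.1316, 0.1382]  mean=1.0800  Neff=9.5299  idx=[0, 1, 2, 4, 5, 6, 7, 8, 8, 9]
step 3: w=[0.0768, 0.0768, 0.0768, 0.0768, 0.0768, 0.0768, 0.1313, 0.1313, 0.1313, 0.1453]  mean=1.1280  Neff=9.2412  idx=[0, 1, 2, 4, 5, 6, 7, 7, 8, 9]

post_mean = 1.1280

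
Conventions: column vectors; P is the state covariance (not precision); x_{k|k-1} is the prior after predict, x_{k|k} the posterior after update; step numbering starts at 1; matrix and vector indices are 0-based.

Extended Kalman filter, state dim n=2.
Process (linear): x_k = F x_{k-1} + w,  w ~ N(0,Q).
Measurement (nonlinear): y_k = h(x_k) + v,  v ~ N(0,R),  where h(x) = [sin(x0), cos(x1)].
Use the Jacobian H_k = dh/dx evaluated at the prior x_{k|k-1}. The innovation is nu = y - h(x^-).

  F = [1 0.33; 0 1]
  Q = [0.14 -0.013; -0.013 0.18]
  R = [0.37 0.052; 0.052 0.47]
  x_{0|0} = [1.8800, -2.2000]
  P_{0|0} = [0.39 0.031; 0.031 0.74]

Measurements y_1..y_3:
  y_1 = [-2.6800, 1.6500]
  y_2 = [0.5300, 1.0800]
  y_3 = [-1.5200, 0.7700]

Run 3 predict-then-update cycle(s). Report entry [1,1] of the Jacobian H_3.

step 1: x^-=[1.1540, -2.2000]  P^-=[0.6310 0.2622; 0.2622 0.9200]  H_jac=[0.4048 0.0000; 0.0000 0.8085]  S=[0.4734 0.1378; 0.1378 1.0714]  K=[0.5008 0.1334; 0.0230 0.6913]  nu=[-3.5944, 2.2385]  x^+=[-0.3473, -0.7350]  P^+=[0.4748 0.1098; 0.1098 0.4034]
step 2: x^-=[-0.5898, -0.7350]  P^-=[0.7312 0.2299; 0.2299 0.5834]  H_jac=[0.8310 0.0000; 0.0000 0.6706]  S=[0.8750 0.1801; 0.1801 0.7323]  K=[0.6859 0.0418; 0.1142 0.5061]  nu=[1.0862, 0.3382]  x^+=[0.1693, -0.4399]  P^+=[0.3080 0.0825; 0.0825 0.3636]
step 3: x^-=[0.0242, -0.4399]  P^-=[0.5420 0.1895; 0.1895 0.5436]  H_jac=[0.9997 0.0000; 0.0000 0.4258]  S=[0.9117 0.1327; 0.1327 0.5686]  K=[0.5939 0.0033; 0.1537 0.3712]  nu=[-1.5442, -0.1348]  x^+=[-0.8933, -0.7273]  P^+=[0.2200 0.0762; 0.0762 0.4285]

H_jac[1,1] = 0.4258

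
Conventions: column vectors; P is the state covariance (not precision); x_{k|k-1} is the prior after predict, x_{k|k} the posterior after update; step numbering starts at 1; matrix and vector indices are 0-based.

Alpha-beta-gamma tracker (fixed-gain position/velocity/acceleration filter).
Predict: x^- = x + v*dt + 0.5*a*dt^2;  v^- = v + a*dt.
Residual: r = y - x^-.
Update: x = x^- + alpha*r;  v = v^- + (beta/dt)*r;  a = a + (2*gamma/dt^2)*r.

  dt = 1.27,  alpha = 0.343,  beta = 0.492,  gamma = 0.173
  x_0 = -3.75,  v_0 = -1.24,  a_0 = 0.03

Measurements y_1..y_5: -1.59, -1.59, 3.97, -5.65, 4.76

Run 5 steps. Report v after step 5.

v_post = -0.3971

step 1: x_pred=-5.3006  r=3.7106  x^+=-4.0279  v^+=0.2356  a^+=0.8260
step 2: x_pred=-3.0625  r=1.4725  x^+=-2.5575  v^+=1.8551  a^+=1.1419
step 3: x_pred=0.7194  r=3.2506  x^+=1.8343  v^+=4.5646  a^+=1.8392
step 4: x_pred=9.1146  r=-14.7646  x^+=4.0503  v^+=1.1806  a^+=-1.3281
step 5: x_pred=4.4786  r=0.2814  x^+=4.5751  v^+=-0.3971  a^+=-1.2677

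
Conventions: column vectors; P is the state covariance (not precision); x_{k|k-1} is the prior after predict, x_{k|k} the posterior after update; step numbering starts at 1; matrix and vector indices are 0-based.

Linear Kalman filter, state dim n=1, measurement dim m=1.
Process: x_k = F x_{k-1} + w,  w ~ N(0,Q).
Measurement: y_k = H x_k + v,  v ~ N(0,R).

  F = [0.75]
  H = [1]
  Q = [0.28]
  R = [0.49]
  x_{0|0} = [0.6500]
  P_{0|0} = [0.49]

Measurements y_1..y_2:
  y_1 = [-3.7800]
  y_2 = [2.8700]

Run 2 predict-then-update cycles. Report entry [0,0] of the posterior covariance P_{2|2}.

P_post[0,0] = 0.2280

step 1: x^-=[0.4875]  P^-=[0.5556]  S=[1.0456]  K=[0.5314]  nu=[-4.2675]  x^+=[-1.7802]  P^+=[0.2604]
step 2: x^-=[-1.3351]  P^-=[0.4265]  S=[0.9165]  K=[0.4653]  nu=[4.2051]  x^+=[0.6217]  P^+=[0.2280]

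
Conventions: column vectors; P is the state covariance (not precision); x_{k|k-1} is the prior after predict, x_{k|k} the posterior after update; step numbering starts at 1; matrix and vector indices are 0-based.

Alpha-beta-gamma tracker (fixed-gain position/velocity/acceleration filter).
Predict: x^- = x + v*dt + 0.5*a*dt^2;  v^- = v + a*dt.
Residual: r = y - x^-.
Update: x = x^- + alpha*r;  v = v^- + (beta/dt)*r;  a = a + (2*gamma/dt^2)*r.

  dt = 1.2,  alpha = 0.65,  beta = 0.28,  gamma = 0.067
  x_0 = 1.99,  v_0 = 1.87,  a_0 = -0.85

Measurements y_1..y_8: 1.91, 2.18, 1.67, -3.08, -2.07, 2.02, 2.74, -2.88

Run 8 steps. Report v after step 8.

step 1: x_pred=3.6220  r=-1.7120  x^+=2.5092  v^+=0.4505  a^+=-1.0093
step 2: x_pred=2.3231  r=-0.1431  x^+=2.2301  v^+=-0.7940  a^+=-1.0226
step 3: x_pred=0.5410  r=1.1290  x^+=1.2748  v^+=-1.7578  a^+=-0.9176
step 4: x_pred=-1.4951  r=-1.5849  x^+=-2.5253  v^+=-3.2286  a^+=-1.0650
step 5: x_pred=-7.1665  r=5.0965  x^+=-3.8538  v^+=-3.3175  a^+=-0.5908
step 6: x_pred=-8.2602  r=10.2802  x^+=-1.5781  v^+=-1.6278  a^+=0.3658
step 7: x_pred=-3.2680  r=6.0080  x^+=0.6372  v^+=0.2131  a^+=0.9249
step 8: x_pred=1.5589  r=-4.4389  x^+=-1.3264  v^+=0.2873  a^+=0.5118

v_post = 0.2873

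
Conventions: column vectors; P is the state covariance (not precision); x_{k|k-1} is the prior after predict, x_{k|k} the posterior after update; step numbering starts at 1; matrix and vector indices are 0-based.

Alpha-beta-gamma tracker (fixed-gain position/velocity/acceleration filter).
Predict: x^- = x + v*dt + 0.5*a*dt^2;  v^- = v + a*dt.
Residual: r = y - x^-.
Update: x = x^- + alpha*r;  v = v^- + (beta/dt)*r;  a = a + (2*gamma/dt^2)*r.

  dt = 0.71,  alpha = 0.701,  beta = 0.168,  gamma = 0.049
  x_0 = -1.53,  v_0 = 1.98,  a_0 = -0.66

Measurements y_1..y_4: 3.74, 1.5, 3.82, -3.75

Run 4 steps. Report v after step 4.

step 1: x_pred=-0.2906  r=4.0306  x^+=2.5349  v^+=2.4651  a^+=0.1236
step 2: x_pred=4.3162  r=-2.8162  x^+=2.3421  v^+=1.8865  a^+=-0.4239
step 3: x_pred=3.5746  r=0.2454  x^+=3.7466  v^+=1.6435  a^+=-0.3762
step 4: x_pred=4.8187  r=-8.5687  x^+=-1.1880  v^+=-0.6511  a^+=-2.0420

v_post = -0.6511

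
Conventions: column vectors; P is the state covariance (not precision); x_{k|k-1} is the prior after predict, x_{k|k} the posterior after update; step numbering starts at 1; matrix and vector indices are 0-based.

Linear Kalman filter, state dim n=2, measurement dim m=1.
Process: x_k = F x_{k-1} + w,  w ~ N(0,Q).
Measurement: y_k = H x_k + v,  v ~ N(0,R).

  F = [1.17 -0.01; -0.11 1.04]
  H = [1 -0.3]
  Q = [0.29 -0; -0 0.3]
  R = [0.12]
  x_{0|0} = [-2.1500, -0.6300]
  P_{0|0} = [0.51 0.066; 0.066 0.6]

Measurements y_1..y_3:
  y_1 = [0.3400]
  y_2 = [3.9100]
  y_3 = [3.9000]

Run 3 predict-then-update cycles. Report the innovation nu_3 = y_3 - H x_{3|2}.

innov = [0.2086]

step 1: x^-=[-2.5092, -0.4187]  P^-=[0.9867 0.0085; 0.0085 0.9400]  S=[1.1862]  K=[0.8297; -0.2306]  nu=[2.7236]  x^+=[-0.2496, -1.0467]  P^+=[0.1702 0.2354; 0.2354 0.8770]
step 2: x^-=[-0.2815, -1.0611]  P^-=[0.5175 0.2557; 0.2557 1.1967]  S=[0.5918]  K=[0.7449; -0.1746]  nu=[3.8732]  x^+=[2.6035, -1.7373]  P^+=[0.1892 0.3327; 0.3327 1.1787]
step 3: x^-=[3.0635, -2.0932]  P^-=[0.5413 0.3685; 0.3685 1.5010]  S=[0.5753]  K=[0.7488; -0.1422]  nu=[0.2086]  x^+=[3.2196, -2.1228]  P^+=[0.2188 0.4298; 0.4298 1.4894]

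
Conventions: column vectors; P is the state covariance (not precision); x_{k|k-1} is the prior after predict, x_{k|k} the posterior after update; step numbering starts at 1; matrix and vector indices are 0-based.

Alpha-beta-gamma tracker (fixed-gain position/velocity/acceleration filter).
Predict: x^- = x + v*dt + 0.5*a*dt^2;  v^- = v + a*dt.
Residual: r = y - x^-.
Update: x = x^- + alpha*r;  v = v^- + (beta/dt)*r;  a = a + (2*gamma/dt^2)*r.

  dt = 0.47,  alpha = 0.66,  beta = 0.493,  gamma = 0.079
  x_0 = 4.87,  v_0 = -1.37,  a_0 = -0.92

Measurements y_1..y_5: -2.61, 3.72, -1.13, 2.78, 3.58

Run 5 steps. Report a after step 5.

a_post = 4.2740

step 1: x_pred=4.1245  r=-6.7345  x^+=-0.3203  v^+=-8.8664  a^+=-5.7369
step 2: x_pred=-5.1211  r=8.8411  x^+=0.7140  v^+=-2.2890  a^+=0.5868
step 3: x_pred=-0.2970  r=-0.8330  x^+=-0.8468  v^+=-2.8870  a^+=-0.0090
step 4: x_pred=-2.2046  r=4.9846  x^+=1.0852  v^+=2.3374  a^+=3.5563
step 5: x_pred=2.5766  r=1.0034  x^+=3.2388  v^+=5.0614  a^+=4.2740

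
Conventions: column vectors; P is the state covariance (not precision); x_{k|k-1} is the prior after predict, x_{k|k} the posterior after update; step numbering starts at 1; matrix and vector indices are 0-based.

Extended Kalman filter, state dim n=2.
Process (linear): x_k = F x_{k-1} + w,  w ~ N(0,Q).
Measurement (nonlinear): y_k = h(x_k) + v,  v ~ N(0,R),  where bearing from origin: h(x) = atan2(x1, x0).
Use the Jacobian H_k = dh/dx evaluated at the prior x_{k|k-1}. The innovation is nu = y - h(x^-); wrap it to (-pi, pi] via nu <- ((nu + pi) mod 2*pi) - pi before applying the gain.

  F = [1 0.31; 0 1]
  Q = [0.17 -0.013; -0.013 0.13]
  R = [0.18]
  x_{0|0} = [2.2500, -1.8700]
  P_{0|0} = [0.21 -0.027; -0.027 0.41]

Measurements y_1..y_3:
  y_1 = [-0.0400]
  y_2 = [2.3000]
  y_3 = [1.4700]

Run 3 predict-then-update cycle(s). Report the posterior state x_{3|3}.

step 1: x^-=[1.6703, -1.8700]  P^-=[0.4027 0.0871; 0.0871 0.5400]  H_jac=[0.2974 0.2657]  S=[0.2675]  K=[0.5342; 0.6332]  nu=[0.8017]  x^+=[2.0986, -1.3624]  P^+=[0.3263 -0.0034; -0.0034 0.4328]
step 2: x^-=[1.6763, -1.3624]  P^-=[0.5358 0.1178; 0.1178 0.5628]  H_jac=[0.2920 0.3593]  S=[0.3230]  K=[0.6153; 0.7323]  nu=[2.9825]  x^+=[3.5114, 0.8218]  P^+=[0.4135 -0.0278; -0.0278 0.3895]
step 3: x^-=[3.7661, 0.8218]  P^-=[0.6037 0.0800; 0.0800 0.5195]  H_jac=[-0.0553 0.2535]  S=[0.2130]  K=[-0.0616; 0.5975]  nu=[1.2552]  x^+=[3.6888, 1.5718]  P^+=[0.6029 0.0878; 0.0878 0.4435]

x_post = [3.6888, 1.5718]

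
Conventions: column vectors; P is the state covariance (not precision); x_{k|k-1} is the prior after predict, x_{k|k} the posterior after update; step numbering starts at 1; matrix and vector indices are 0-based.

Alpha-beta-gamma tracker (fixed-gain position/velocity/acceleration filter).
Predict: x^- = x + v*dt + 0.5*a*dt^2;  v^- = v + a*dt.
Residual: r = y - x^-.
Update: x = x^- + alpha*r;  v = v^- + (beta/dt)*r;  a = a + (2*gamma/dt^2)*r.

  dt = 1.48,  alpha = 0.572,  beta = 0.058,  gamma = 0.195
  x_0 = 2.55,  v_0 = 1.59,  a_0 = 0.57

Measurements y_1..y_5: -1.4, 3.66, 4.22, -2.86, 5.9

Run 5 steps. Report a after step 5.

step 1: x_pred=5.5275  r=-6.9275  x^+=1.5650  v^+=2.1621  a^+=-0.6634
step 2: x_pred=4.0383  r=-0.3783  x^+=3.8219  v^+=1.1654  a^+=-0.7308
step 3: x_pred=4.7464  r=-0.5264  x^+=4.4453  v^+=0.0632  a^+=-0.8245
step 4: x_pred=3.6358  r=-6.4958  x^+=-0.0798  v^+=-1.4116  a^+=-1.9811
step 5: x_pred=-4.3387  r=10.2387  x^+=1.5179  v^+=-3.9424  a^+=-0.1581

a_post = -0.1581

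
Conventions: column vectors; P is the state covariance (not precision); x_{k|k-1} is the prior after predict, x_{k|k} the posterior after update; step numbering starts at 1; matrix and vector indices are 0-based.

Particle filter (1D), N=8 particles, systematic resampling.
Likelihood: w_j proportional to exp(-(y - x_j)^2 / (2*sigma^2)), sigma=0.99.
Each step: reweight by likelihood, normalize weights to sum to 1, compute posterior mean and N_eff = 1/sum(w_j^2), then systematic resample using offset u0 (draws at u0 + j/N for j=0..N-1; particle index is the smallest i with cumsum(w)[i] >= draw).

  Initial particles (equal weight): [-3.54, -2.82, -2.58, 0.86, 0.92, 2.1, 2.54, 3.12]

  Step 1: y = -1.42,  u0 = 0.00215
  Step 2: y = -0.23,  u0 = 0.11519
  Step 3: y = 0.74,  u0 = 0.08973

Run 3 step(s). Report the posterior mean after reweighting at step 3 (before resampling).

step 1: w=[0.0913, 0.3326, 0.4551, 0.0637, 0.0553, 0.0016, 0.0003, 0.0000]  mean=-2.3252  Neff=3.0015  idx=[0, 1, 1, 1, 2, 2, 2, 2]
step 2: w=[0.0110, 0.0958, 0.0958, 0.0958, 0.1754, 0.1754, 0.1754, 0.1754]  mean=-2.6595  Neff=6.6346  idx=[2, 3, 4, 5, 5, 6, 7, 7]
step 3: w=[0.0628, 0.0628, 0.1457, 0.1457, 0.1457, 0.1457, 0.1457, 0.1457]  mean=-2.6101  Neff=7.3895  idx=[1, 2, 3, 4, 5, 6, 6, 7]

post_mean = -2.6101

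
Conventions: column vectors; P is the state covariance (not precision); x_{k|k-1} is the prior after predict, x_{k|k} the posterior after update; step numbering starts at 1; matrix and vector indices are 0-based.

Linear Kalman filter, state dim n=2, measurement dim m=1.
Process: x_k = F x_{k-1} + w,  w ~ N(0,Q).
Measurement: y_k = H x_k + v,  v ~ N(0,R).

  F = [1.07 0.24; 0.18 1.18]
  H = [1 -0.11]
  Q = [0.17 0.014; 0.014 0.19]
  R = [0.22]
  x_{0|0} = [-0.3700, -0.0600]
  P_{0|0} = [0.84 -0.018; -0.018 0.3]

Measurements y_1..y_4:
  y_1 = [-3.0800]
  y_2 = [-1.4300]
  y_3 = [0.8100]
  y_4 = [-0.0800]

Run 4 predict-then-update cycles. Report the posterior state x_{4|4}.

x_post = [0.0377, 0.9319]

step 1: x^-=[-0.4103, -0.1374]  P^-=[1.1398 0.2372; 0.2372 0.6273]  S=[1.3151]  K=[0.8468; 0.1279]  nu=[-2.6848]  x^+=[-2.6838, -0.4808]  P^+=[0.1967 0.0948; 0.0948 0.6058]
step 2: x^-=[-2.9870, -1.0505]  P^-=[0.4788 0.3472; 0.3472 1.0801]  S=[0.6355]  K=[0.6933; 0.3594]  nu=[1.4415]  x^+=[-1.9876, -0.5324]  P^+=[0.1733 0.1889; 0.1889 0.9980]
step 3: x^-=[-2.2545, -0.9860]  P^-=[0.5229 0.5766; 0.5766 1.6655]  S=[0.6362]  K=[0.7222; 0.6184]  nu=[2.9561]  x^+=[-0.1196, 0.8420]  P^+=[0.1911 0.2925; 0.2925 1.4222]
step 4: x^-=[0.0741, 0.9720]  P^-=[0.6209 0.8355; 0.8355 2.3007]  S=[0.6849]  K=[0.7723; 0.8503]  nu=[-0.0472]  x^+=[0.0377, 0.9319]  P^+=[0.2123 0.3857; 0.3857 1.8055]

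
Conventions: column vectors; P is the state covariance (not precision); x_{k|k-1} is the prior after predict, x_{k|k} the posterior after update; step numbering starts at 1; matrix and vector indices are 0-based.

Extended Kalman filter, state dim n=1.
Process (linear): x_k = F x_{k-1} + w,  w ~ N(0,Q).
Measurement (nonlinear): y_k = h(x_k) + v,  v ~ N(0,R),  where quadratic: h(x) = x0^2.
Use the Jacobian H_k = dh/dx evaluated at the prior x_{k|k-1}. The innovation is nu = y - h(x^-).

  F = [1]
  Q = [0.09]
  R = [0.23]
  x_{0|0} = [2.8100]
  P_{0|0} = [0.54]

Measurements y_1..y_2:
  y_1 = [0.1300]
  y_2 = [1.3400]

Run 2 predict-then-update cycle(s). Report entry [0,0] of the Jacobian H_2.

step 1: x^-=[2.8100]  P^-=[0.6300]  H_jac=[5.6200]  S=[20.1282]  K=[0.1759]  nu=[-7.7661]  x^+=[1.4439]  P^+=[0.0072]
step 2: x^-=[1.4439]  P^-=[0.0972]  H_jac=[2.8878]  S=[1.0406]  K=[0.2697]  nu=[-0.7449]  x^+=[1.2430]  P^+=[0.0215]

H_jac[0,0] = 2.8878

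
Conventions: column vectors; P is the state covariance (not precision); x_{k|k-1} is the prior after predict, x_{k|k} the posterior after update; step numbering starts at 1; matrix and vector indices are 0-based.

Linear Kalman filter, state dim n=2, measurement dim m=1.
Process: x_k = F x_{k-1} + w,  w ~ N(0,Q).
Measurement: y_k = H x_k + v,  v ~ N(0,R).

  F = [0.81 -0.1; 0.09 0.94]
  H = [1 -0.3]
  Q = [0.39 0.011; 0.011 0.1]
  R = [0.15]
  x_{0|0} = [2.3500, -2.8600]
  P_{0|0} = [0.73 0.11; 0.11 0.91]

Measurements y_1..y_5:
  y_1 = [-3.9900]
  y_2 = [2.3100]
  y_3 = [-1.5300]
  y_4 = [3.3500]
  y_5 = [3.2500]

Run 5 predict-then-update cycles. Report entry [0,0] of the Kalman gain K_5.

K[0,0] = 0.6891

step 1: x^-=[2.1895, -2.4769]  P^-=[0.8602 0.0614; 0.0614 0.9286]  S=[1.0569]  K=[0.7964; -0.2054]  nu=[-6.9226]  x^+=[-3.3240, -1.0547]  P^+=[0.1898 0.2344; 0.2344 0.8840]
step 2: x^-=[-2.5869, -1.2906]  P^-=[0.4854 0.1181; 0.1181 0.9223]  S=[0.6475]  K=[0.6949; -0.2449]  nu=[4.5098]  x^+=[0.5468, -2.3951]  P^+=[0.1727 0.2283; 0.2283 0.8834]
step 3: x^-=[0.6824, -2.2022]  P^-=[0.4752 0.1123; 0.1123 0.9206]  S=[0.6406]  K=[0.6891; -0.2558]  nu=[-2.8731]  x^+=[-1.2975, -1.4673]  P^+=[0.1709 0.2252; 0.2252 0.8787]
step 4: x^-=[-0.9042, -1.4960]  P^-=[0.4745 0.1103; 0.1103 0.9159]  S=[0.6407]  K=[0.6889; -0.2567]  nu=[3.8054]  x^+=[1.7172, -2.4728]  P^+=[0.1704 0.2236; 0.2236 0.8737]
step 5: x^-=[1.6382, -2.1698]  P^-=[0.4743 0.1095; 0.1095 0.9112]  S=[0.6406]  K=[0.6891; -0.2557]  nu=[0.9608]  x^+=[2.3004, -2.4156]  P^+=[0.1701 0.2224; 0.2224 0.8693]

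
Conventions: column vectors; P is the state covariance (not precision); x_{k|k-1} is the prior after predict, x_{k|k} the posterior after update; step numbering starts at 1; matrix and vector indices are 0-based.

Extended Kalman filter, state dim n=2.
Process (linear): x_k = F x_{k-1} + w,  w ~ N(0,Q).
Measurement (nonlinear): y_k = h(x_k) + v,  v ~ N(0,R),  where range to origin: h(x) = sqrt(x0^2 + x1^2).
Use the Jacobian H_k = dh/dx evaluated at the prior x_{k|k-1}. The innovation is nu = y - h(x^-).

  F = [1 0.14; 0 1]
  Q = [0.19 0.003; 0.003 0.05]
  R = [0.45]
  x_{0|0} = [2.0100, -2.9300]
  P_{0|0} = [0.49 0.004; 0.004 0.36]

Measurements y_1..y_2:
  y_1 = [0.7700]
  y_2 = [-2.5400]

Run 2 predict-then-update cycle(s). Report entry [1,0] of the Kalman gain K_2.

K[1,0] = -0.3794

step 1: x^-=[1.5998, -2.9300]  P^-=[0.6882 0.0574; 0.0574 0.4100]  H_jac=[0.4792 -0.8777]  S=[0.8756]  K=[0.3191; -0.3796]  nu=[-2.5683]  x^+=[0.7802, -1.9552]  P^+=[0.5990 0.1635; 0.1635 0.2839]
step 2: x^-=[0.5065, -1.9552]  P^-=[0.8403 0.2062; 0.2062 0.3339]  H_jac=[0.2508 -0.9680]  S=[0.7156]  K=[0.0156; -0.3794]  nu=[-4.5597]  x^+=[0.4355, -0.2253]  P^+=[0.8402 0.2104; 0.2104 0.2309]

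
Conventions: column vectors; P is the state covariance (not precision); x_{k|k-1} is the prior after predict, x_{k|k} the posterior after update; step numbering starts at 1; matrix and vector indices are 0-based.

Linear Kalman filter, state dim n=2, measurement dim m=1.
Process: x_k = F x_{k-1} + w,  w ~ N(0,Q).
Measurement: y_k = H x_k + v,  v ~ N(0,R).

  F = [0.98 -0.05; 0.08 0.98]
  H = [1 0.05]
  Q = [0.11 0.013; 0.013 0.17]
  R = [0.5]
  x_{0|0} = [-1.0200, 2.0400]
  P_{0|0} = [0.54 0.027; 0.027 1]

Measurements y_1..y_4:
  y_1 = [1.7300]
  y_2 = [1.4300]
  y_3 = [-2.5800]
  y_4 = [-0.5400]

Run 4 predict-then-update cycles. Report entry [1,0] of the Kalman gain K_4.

K[1,0] = -0.0439

step 1: x^-=[-1.1016, 1.9176]  P^-=[0.6285 0.0322; 0.0322 1.1381]  S=[1.1345]  K=[0.5554; 0.0785]  nu=[2.7357]  x^+=[0.4177, 2.1324]  P^+=[0.2785 -0.0173; -0.0173 1.1311]
step 2: x^-=[0.3027, 2.1231]  P^-=[0.3820 -0.0371; -0.0371 1.2554]  S=[0.8815]  K=[0.4313; 0.0291]  nu=[1.0211]  x^+=[0.7432, 2.1528]  P^+=[0.2181 -0.0482; -0.0482 1.2546]
step 3: x^-=[0.6207, 2.1692]  P^-=[0.3273 -0.0775; -0.0775 1.3688]  S=[0.8230]  K=[0.3930; -0.0110]  nu=[-3.3091]  x^+=[-0.6798, 2.2055]  P^+=[0.2002 -0.0739; -0.0739 1.3687]
step 4: x^-=[-0.7765, 2.1070]  P^-=[0.3129 -0.1091; -0.1091 1.4742]  S=[0.8057]  K=[0.3816; -0.0439]  nu=[0.1311]  x^+=[-0.7264, 2.1013]  P^+=[0.1956 -0.0956; -0.0956 1.4726]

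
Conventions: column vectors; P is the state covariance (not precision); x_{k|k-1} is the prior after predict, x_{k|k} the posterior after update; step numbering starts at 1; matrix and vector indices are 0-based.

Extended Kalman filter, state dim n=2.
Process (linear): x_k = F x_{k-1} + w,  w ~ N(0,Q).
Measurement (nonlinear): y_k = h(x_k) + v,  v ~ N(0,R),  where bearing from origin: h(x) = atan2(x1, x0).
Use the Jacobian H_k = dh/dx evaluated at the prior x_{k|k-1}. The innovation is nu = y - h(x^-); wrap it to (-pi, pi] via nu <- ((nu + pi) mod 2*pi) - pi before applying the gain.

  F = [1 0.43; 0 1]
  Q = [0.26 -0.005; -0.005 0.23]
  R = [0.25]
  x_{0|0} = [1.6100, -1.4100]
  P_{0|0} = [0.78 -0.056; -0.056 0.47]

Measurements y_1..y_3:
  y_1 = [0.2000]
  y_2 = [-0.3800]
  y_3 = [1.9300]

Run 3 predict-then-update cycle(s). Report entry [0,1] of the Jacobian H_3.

H_jac[0,1] = 0.5477

step 1: x^-=[1.0037, -1.4100]  P^-=[1.0787 0.1411; 0.1411 0.7000]  H_jac=[0.4707 0.3351]  S=[0.6121]  K=[0.9068; 0.4917]  nu=[1.1522]  x^+=[2.0485, -0.8435]  P^+=[0.5754 -0.1318; -0.1318 0.5520]
step 2: x^-=[1.6858, -0.8435]  P^-=[0.8241 0.1006; 0.1006 0.7820]  H_jac=[0.2374 0.4744]  S=[0.4951]  K=[0.4915; 0.7976]  nu=[0.0839]  x^+=[1.7270, -0.7765]  P^+=[0.7045 -0.0935; -0.0935 0.4671]
step 3: x^-=[1.3931, -0.7765]  P^-=[0.9705 0.1023; 0.1023 0.6971]  H_jac=[0.3053 0.5477]  S=[0.5837]  K=[0.6035; 0.7075]  nu=[2.4385]  x^+=[2.8648, 0.9487]  P^+=[0.7578 -0.1469; -0.1469 0.4049]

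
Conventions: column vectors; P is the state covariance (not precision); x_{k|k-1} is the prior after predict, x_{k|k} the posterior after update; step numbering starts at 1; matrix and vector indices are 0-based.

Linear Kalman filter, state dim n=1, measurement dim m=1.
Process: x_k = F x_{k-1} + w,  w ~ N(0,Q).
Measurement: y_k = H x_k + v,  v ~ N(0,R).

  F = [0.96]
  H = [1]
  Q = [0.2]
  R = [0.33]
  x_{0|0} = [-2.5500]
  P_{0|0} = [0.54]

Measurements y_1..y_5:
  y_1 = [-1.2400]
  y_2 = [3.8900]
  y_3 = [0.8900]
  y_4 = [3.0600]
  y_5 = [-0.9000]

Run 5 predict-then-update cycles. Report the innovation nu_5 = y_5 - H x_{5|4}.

step 1: x^-=[-2.4480]  P^-=[0.6977]  S=[1.0277]  K=[0.6789]  nu=[1.2080]  x^+=[-1.6279]  P^+=[0.2240]
step 2: x^-=[-1.5628]  P^-=[0.4065]  S=[0.7365]  K=[0.5519]  nu=[5.4528]  x^+=[1.4467]  P^+=[0.1821]
step 3: x^-=[1.3888]  P^-=[0.3679]  S=[0.6979]  K=[0.5271]  nu=[-0.4988]  x^+=[1.1259]  P^+=[0.1739]
step 4: x^-=[1.0808]  P^-=[0.3603]  S=[0.6903]  K=[0.5220]  nu=[1.9792]  x^+=[2.1139]  P^+=[0.1722]
step 5: x^-=[2.0293]  P^-=[0.3587]  S=[0.6887]  K=[0.5209]  nu=[-2.9293]  x^+=[0.5035]  P^+=[0.1719]

innov = [-2.9293]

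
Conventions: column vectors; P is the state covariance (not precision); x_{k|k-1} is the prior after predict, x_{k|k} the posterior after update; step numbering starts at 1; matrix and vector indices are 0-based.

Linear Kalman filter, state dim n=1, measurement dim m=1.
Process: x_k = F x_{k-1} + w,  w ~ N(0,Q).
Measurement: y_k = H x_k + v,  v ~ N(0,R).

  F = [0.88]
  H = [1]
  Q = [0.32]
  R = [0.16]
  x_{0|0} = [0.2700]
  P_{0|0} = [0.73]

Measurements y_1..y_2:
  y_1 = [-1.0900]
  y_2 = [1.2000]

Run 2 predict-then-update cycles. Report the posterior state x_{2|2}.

step 1: x^-=[0.2376]  P^-=[0.8853]  S=[1.0453]  K=[0.8469]  nu=[-1.3276]  x^+=[-0.8868]  P^+=[0.1355]
step 2: x^-=[-0.7804]  P^-=[0.4249]  S=[0.5849]  K=[0.7265]  nu=[1.9804]  x^+=[0.6583]  P^+=[0.1162]

x_post = [0.6583]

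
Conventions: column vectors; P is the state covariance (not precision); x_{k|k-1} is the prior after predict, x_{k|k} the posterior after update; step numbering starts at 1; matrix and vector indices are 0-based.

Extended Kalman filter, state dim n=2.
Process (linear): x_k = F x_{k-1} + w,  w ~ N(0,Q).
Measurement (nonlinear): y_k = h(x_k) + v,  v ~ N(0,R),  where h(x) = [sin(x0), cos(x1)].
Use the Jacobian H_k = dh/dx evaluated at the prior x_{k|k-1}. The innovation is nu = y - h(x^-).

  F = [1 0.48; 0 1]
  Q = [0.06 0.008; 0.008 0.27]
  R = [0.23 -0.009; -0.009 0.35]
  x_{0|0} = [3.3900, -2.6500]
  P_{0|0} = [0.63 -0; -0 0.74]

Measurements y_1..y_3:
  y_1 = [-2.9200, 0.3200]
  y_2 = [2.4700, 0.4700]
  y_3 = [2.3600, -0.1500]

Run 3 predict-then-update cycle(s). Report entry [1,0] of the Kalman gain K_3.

K[1,0] = -0.0964

step 1: x^-=[2.1180, -2.6500]  P^-=[0.8605 0.3632; 0.3632 1.0100]  H_jac=[-0.5203 0.0000; 0.0000 0.4720]  S=[0.4629 -0.0982; -0.0982 0.5750]  K=[-0.9378 0.1380; -0.2411 0.7879]  nu=[-3.7740, 1.2016]  x^+=[5.8232, -0.7935]  P^+=[0.4170 0.1202; 0.1202 0.5888]
step 2: x^-=[5.4423, -0.7935]  P^-=[0.7280 0.4108; 0.4108 0.8588]  H_jac=[0.6668 0.0000; 0.0000 0.7128]  S=[0.5537 0.1863; 0.1863 0.7864]  K=[0.8165 0.1790; 0.2530 0.7186]  nu=[3.2152, -0.2314]  x^+=[8.0262, -0.1462]  P^+=[0.2792 0.0776; 0.0776 0.3496]
step 3: x^-=[7.9560, -0.1462]  P^-=[0.4943 0.2534; 0.2534 0.6196]  H_jac=[-0.1018 0.0000; 0.0000 0.1457]  S=[0.2351 -0.0128; -0.0128 0.3632]  K=[-0.2089 0.0943; -0.0964 0.2452]  nu=[1.3652, -1.1393]  x^+=[7.5633, -0.5572]  P^+=[0.4803 0.2395; 0.2395 0.5950]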